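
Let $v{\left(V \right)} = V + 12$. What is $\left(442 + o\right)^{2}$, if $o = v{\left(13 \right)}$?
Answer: $218089$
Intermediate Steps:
$v{\left(V \right)} = 12 + V$
$o = 25$ ($o = 12 + 13 = 25$)
$\left(442 + o\right)^{2} = \left(442 + 25\right)^{2} = 467^{2} = 218089$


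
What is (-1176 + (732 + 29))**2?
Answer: 172225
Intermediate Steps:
(-1176 + (732 + 29))**2 = (-1176 + 761)**2 = (-415)**2 = 172225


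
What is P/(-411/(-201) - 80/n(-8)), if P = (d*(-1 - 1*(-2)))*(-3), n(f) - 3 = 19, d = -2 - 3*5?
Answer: -737/23 ≈ -32.043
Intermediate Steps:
d = -17 (d = -2 - 15 = -17)
n(f) = 22 (n(f) = 3 + 19 = 22)
P = 51 (P = -17*(-1 - 1*(-2))*(-3) = -17*(-1 + 2)*(-3) = -17*1*(-3) = -17*(-3) = 51)
P/(-411/(-201) - 80/n(-8)) = 51/(-411/(-201) - 80/22) = 51/(-411*(-1/201) - 80*1/22) = 51/(137/67 - 40/11) = 51/(-1173/737) = 51*(-737/1173) = -737/23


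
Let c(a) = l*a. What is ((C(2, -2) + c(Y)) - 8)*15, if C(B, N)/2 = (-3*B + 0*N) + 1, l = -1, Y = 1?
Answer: -285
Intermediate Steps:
c(a) = -a
C(B, N) = 2 - 6*B (C(B, N) = 2*((-3*B + 0*N) + 1) = 2*((-3*B + 0) + 1) = 2*(-3*B + 1) = 2*(1 - 3*B) = 2 - 6*B)
((C(2, -2) + c(Y)) - 8)*15 = (((2 - 6*2) - 1*1) - 8)*15 = (((2 - 12) - 1) - 8)*15 = ((-10 - 1) - 8)*15 = (-11 - 8)*15 = -19*15 = -285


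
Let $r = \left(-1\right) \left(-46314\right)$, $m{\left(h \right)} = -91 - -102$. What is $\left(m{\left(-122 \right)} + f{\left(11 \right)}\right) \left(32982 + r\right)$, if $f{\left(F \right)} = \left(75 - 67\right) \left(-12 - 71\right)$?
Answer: $-51780288$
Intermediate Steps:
$f{\left(F \right)} = -664$ ($f{\left(F \right)} = 8 \left(-83\right) = -664$)
$m{\left(h \right)} = 11$ ($m{\left(h \right)} = -91 + 102 = 11$)
$r = 46314$
$\left(m{\left(-122 \right)} + f{\left(11 \right)}\right) \left(32982 + r\right) = \left(11 - 664\right) \left(32982 + 46314\right) = \left(-653\right) 79296 = -51780288$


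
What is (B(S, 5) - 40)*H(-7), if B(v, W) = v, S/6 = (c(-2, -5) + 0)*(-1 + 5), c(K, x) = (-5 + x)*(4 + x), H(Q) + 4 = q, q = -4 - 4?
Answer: -2400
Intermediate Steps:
q = -8
H(Q) = -12 (H(Q) = -4 - 8 = -12)
S = 240 (S = 6*(((-20 + (-5)² - 1*(-5)) + 0)*(-1 + 5)) = 6*(((-20 + 25 + 5) + 0)*4) = 6*((10 + 0)*4) = 6*(10*4) = 6*40 = 240)
(B(S, 5) - 40)*H(-7) = (240 - 40)*(-12) = 200*(-12) = -2400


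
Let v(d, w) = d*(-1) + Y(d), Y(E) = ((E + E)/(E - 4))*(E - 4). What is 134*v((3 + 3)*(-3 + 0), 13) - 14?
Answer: -2426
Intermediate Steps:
Y(E) = 2*E (Y(E) = ((2*E)/(-4 + E))*(-4 + E) = (2*E/(-4 + E))*(-4 + E) = 2*E)
v(d, w) = d (v(d, w) = d*(-1) + 2*d = -d + 2*d = d)
134*v((3 + 3)*(-3 + 0), 13) - 14 = 134*((3 + 3)*(-3 + 0)) - 14 = 134*(6*(-3)) - 14 = 134*(-18) - 14 = -2412 - 14 = -2426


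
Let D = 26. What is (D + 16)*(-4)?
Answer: -168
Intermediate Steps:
(D + 16)*(-4) = (26 + 16)*(-4) = 42*(-4) = -168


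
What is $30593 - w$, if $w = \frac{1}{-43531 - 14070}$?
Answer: $\frac{1762187394}{57601} \approx 30593.0$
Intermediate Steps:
$w = - \frac{1}{57601}$ ($w = \frac{1}{-57601} = - \frac{1}{57601} \approx -1.7361 \cdot 10^{-5}$)
$30593 - w = 30593 - - \frac{1}{57601} = 30593 + \frac{1}{57601} = \frac{1762187394}{57601}$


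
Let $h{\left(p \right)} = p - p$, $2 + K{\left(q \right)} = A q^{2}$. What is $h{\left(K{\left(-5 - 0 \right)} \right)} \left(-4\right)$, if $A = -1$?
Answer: $0$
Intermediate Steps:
$K{\left(q \right)} = -2 - q^{2}$
$h{\left(p \right)} = 0$
$h{\left(K{\left(-5 - 0 \right)} \right)} \left(-4\right) = 0 \left(-4\right) = 0$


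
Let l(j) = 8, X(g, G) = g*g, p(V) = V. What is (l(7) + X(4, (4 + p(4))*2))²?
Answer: 576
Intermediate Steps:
X(g, G) = g²
(l(7) + X(4, (4 + p(4))*2))² = (8 + 4²)² = (8 + 16)² = 24² = 576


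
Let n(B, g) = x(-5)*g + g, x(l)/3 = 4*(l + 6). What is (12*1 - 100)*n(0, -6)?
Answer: 6864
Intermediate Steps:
x(l) = 72 + 12*l (x(l) = 3*(4*(l + 6)) = 3*(4*(6 + l)) = 3*(24 + 4*l) = 72 + 12*l)
n(B, g) = 13*g (n(B, g) = (72 + 12*(-5))*g + g = (72 - 60)*g + g = 12*g + g = 13*g)
(12*1 - 100)*n(0, -6) = (12*1 - 100)*(13*(-6)) = (12 - 100)*(-78) = -88*(-78) = 6864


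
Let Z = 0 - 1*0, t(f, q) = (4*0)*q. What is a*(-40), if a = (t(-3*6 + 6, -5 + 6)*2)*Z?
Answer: 0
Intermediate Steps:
t(f, q) = 0 (t(f, q) = 0*q = 0)
Z = 0 (Z = 0 + 0 = 0)
a = 0 (a = (0*2)*0 = 0*0 = 0)
a*(-40) = 0*(-40) = 0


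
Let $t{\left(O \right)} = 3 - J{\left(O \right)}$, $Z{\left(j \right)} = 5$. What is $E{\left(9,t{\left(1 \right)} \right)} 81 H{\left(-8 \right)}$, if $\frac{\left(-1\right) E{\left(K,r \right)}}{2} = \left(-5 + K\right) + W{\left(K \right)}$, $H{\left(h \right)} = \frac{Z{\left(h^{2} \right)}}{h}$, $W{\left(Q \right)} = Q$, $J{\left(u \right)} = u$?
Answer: $\frac{5265}{4} \approx 1316.3$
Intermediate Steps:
$t{\left(O \right)} = 3 - O$
$H{\left(h \right)} = \frac{5}{h}$
$E{\left(K,r \right)} = 10 - 4 K$ ($E{\left(K,r \right)} = - 2 \left(\left(-5 + K\right) + K\right) = - 2 \left(-5 + 2 K\right) = 10 - 4 K$)
$E{\left(9,t{\left(1 \right)} \right)} 81 H{\left(-8 \right)} = \left(10 - 36\right) 81 \frac{5}{-8} = \left(10 - 36\right) 81 \cdot 5 \left(- \frac{1}{8}\right) = \left(-26\right) 81 \left(- \frac{5}{8}\right) = \left(-2106\right) \left(- \frac{5}{8}\right) = \frac{5265}{4}$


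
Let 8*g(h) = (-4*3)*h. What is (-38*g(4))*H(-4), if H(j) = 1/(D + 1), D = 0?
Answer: 228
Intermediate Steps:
g(h) = -3*h/2 (g(h) = ((-4*3)*h)/8 = (-12*h)/8 = -3*h/2)
H(j) = 1 (H(j) = 1/(0 + 1) = 1/1 = 1)
(-38*g(4))*H(-4) = -(-57)*4*1 = -38*(-6)*1 = 228*1 = 228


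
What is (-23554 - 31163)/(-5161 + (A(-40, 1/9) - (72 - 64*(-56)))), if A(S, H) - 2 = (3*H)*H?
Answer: 4941/796 ≈ 6.2073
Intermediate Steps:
A(S, H) = 2 + 3*H² (A(S, H) = 2 + (3*H)*H = 2 + 3*H²)
(-23554 - 31163)/(-5161 + (A(-40, 1/9) - (72 - 64*(-56)))) = (-23554 - 31163)/(-5161 + ((2 + 3*(1/9)²) - (72 - 64*(-56)))) = -54717/(-5161 + ((2 + 3*(⅑)²) - (72 + 3584))) = -54717/(-5161 + ((2 + 3*(1/81)) - 1*3656)) = -54717/(-5161 + ((2 + 1/27) - 3656)) = -54717/(-5161 + (55/27 - 3656)) = -54717/(-5161 - 98657/27) = -54717/(-238004/27) = -54717*(-27/238004) = 4941/796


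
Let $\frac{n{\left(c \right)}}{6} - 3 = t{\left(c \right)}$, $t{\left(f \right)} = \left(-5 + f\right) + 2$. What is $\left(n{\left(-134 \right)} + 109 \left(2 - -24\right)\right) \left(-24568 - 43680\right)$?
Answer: $-138543440$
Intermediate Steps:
$t{\left(f \right)} = -3 + f$
$n{\left(c \right)} = 6 c$ ($n{\left(c \right)} = 18 + 6 \left(-3 + c\right) = 18 + \left(-18 + 6 c\right) = 6 c$)
$\left(n{\left(-134 \right)} + 109 \left(2 - -24\right)\right) \left(-24568 - 43680\right) = \left(6 \left(-134\right) + 109 \left(2 - -24\right)\right) \left(-24568 - 43680\right) = \left(-804 + 109 \left(2 + 24\right)\right) \left(-68248\right) = \left(-804 + 109 \cdot 26\right) \left(-68248\right) = \left(-804 + 2834\right) \left(-68248\right) = 2030 \left(-68248\right) = -138543440$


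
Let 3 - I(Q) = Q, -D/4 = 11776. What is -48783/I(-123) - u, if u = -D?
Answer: -284947/6 ≈ -47491.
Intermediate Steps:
D = -47104 (D = -4*11776 = -47104)
I(Q) = 3 - Q
u = 47104 (u = -1*(-47104) = 47104)
-48783/I(-123) - u = -48783/(3 - 1*(-123)) - 1*47104 = -48783/(3 + 123) - 47104 = -48783/126 - 47104 = -48783*1/126 - 47104 = -2323/6 - 47104 = -284947/6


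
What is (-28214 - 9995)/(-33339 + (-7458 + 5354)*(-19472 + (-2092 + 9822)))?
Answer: -38209/24671829 ≈ -0.0015487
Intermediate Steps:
(-28214 - 9995)/(-33339 + (-7458 + 5354)*(-19472 + (-2092 + 9822))) = -38209/(-33339 - 2104*(-19472 + 7730)) = -38209/(-33339 - 2104*(-11742)) = -38209/(-33339 + 24705168) = -38209/24671829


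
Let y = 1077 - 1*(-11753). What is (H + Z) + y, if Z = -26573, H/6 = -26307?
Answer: -171585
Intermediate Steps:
H = -157842 (H = 6*(-26307) = -157842)
y = 12830 (y = 1077 + 11753 = 12830)
(H + Z) + y = (-157842 - 26573) + 12830 = -184415 + 12830 = -171585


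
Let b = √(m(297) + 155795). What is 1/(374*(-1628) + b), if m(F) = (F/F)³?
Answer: -152218/92681239147 - √38949/185362478294 ≈ -1.6434e-6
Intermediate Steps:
m(F) = 1 (m(F) = 1³ = 1)
b = 2*√38949 (b = √(1 + 155795) = √155796 = 2*√38949 ≈ 394.71)
1/(374*(-1628) + b) = 1/(374*(-1628) + 2*√38949) = 1/(-608872 + 2*√38949)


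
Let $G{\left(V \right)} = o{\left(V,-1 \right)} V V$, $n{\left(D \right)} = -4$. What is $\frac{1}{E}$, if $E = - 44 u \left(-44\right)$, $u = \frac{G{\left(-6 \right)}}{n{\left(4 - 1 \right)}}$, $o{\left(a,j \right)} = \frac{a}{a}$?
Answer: $- \frac{1}{17424} \approx -5.7392 \cdot 10^{-5}$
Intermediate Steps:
$o{\left(a,j \right)} = 1$
$G{\left(V \right)} = V^{2}$ ($G{\left(V \right)} = 1 V V = V V = V^{2}$)
$u = -9$ ($u = \frac{\left(-6\right)^{2}}{-4} = 36 \left(- \frac{1}{4}\right) = -9$)
$E = -17424$ ($E = \left(-44\right) \left(-9\right) \left(-44\right) = 396 \left(-44\right) = -17424$)
$\frac{1}{E} = \frac{1}{-17424} = - \frac{1}{17424}$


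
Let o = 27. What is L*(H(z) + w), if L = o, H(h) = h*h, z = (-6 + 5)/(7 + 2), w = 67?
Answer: 5428/3 ≈ 1809.3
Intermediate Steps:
z = -⅑ (z = -1/9 = -1*⅑ = -⅑ ≈ -0.11111)
H(h) = h²
L = 27
L*(H(z) + w) = 27*((-⅑)² + 67) = 27*(1/81 + 67) = 27*(5428/81) = 5428/3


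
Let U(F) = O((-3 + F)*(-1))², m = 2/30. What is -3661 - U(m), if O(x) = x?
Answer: -825661/225 ≈ -3669.6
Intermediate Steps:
m = 1/15 (m = 2*(1/30) = 1/15 ≈ 0.066667)
U(F) = (3 - F)² (U(F) = ((-3 + F)*(-1))² = (3 - F)²)
-3661 - U(m) = -3661 - (-3 + 1/15)² = -3661 - (-44/15)² = -3661 - 1*1936/225 = -3661 - 1936/225 = -825661/225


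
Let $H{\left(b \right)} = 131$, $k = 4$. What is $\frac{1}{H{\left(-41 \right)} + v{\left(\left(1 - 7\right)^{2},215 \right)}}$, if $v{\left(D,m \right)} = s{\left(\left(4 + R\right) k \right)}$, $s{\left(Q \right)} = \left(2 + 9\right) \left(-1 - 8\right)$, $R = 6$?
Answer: $\frac{1}{32} \approx 0.03125$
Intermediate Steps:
$s{\left(Q \right)} = -99$ ($s{\left(Q \right)} = 11 \left(-9\right) = -99$)
$v{\left(D,m \right)} = -99$
$\frac{1}{H{\left(-41 \right)} + v{\left(\left(1 - 7\right)^{2},215 \right)}} = \frac{1}{131 - 99} = \frac{1}{32}$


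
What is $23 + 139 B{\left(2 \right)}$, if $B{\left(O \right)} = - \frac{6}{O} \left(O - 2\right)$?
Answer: $23$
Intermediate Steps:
$B{\left(O \right)} = - \frac{6 \left(-2 + O\right)}{O}$ ($B{\left(O \right)} = - \frac{6}{O} \left(-2 + O\right) = - \frac{6 \left(-2 + O\right)}{O}$)
$23 + 139 B{\left(2 \right)} = 23 + 139 \left(-6 + \frac{12}{2}\right) = 23 + 139 \left(-6 + 12 \cdot \frac{1}{2}\right) = 23 + 139 \left(-6 + 6\right) = 23 + 139 \cdot 0 = 23 + 0 = 23$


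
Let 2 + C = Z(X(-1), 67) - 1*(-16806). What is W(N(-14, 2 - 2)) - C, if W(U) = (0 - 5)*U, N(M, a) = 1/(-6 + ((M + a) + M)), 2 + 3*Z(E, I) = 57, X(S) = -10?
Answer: -1715863/102 ≈ -16822.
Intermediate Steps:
Z(E, I) = 55/3 (Z(E, I) = -⅔ + (⅓)*57 = -⅔ + 19 = 55/3)
N(M, a) = 1/(-6 + a + 2*M) (N(M, a) = 1/(-6 + (a + 2*M)) = 1/(-6 + a + 2*M))
W(U) = -5*U
C = 50467/3 (C = -2 + (55/3 - 1*(-16806)) = -2 + (55/3 + 16806) = -2 + 50473/3 = 50467/3 ≈ 16822.)
W(N(-14, 2 - 2)) - C = -5/(-6 + (2 - 2) + 2*(-14)) - 1*50467/3 = -5/(-6 + 0 - 28) - 50467/3 = -5/(-34) - 50467/3 = -5*(-1/34) - 50467/3 = 5/34 - 50467/3 = -1715863/102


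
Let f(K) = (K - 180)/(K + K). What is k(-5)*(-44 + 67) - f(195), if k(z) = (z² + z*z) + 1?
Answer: 30497/26 ≈ 1173.0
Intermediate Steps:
f(K) = (-180 + K)/(2*K) (f(K) = (-180 + K)/((2*K)) = (-180 + K)*(1/(2*K)) = (-180 + K)/(2*K))
k(z) = 1 + 2*z² (k(z) = (z² + z²) + 1 = 2*z² + 1 = 1 + 2*z²)
k(-5)*(-44 + 67) - f(195) = (1 + 2*(-5)²)*(-44 + 67) - (-180 + 195)/(2*195) = (1 + 2*25)*23 - 15/(2*195) = (1 + 50)*23 - 1*1/26 = 51*23 - 1/26 = 1173 - 1/26 = 30497/26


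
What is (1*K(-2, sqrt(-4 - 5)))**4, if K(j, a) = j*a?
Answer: 1296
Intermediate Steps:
K(j, a) = a*j
(1*K(-2, sqrt(-4 - 5)))**4 = (1*(sqrt(-4 - 5)*(-2)))**4 = (1*(sqrt(-9)*(-2)))**4 = (1*((3*I)*(-2)))**4 = (1*(-6*I))**4 = (-6*I)**4 = 1296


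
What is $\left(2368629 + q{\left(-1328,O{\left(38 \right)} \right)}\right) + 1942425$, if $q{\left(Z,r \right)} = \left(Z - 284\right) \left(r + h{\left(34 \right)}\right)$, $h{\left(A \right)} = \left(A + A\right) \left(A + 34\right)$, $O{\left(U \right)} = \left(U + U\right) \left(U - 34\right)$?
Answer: $-3632882$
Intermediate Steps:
$O{\left(U \right)} = 2 U \left(-34 + U\right)$
$h{\left(A \right)} = 2 A \left(34 + A\right)$
$q{\left(Z,r \right)} = \left(-284 + Z\right) \left(4624 + r\right)$ ($q{\left(Z,r \right)} = \left(Z - 284\right) \left(r + 2 \cdot 34 \left(34 + 34\right)\right) = \left(-284 + Z\right) \left(r + 2 \cdot 34 \cdot 68\right) = \left(-284 + Z\right) \left(r + 4624\right) = \left(-284 + Z\right) \left(4624 + r\right)$)
$\left(2368629 + q{\left(-1328,O{\left(38 \right)} \right)}\right) + 1942425 = \left(2368629 - \left(7453888 + 1612 \cdot 2 \cdot 38 \left(-34 + 38\right)\right)\right) + 1942425 = \left(2368629 - \left(7453888 + 1612 \cdot 2 \cdot 38 \cdot 4\right)\right) + 1942425 = \left(2368629 - 7943936\right) + 1942425 = -5575307 + 1942425 = -3632882$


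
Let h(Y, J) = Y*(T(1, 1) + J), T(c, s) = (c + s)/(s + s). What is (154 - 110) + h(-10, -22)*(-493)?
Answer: -103486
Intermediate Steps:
T(c, s) = (c + s)/(2*s) (T(c, s) = (c + s)/((2*s)) = (c + s)*(1/(2*s)) = (c + s)/(2*s))
h(Y, J) = Y*(1 + J) (h(Y, J) = Y*((½)*(1 + 1)/1 + J) = Y*((½)*1*2 + J) = Y*(1 + J))
(154 - 110) + h(-10, -22)*(-493) = (154 - 110) - 10*(1 - 22)*(-493) = 44 - 10*(-21)*(-493) = 44 + 210*(-493) = 44 - 103530 = -103486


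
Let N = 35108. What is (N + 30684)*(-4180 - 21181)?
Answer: -1668550912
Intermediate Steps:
(N + 30684)*(-4180 - 21181) = (35108 + 30684)*(-4180 - 21181) = 65792*(-25361) = -1668550912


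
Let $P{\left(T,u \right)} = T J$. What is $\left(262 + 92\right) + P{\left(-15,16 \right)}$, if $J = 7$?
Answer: $249$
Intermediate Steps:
$P{\left(T,u \right)} = 7 T$ ($P{\left(T,u \right)} = T 7 = 7 T$)
$\left(262 + 92\right) + P{\left(-15,16 \right)} = \left(262 + 92\right) + 7 \left(-15\right) = 354 - 105 = 249$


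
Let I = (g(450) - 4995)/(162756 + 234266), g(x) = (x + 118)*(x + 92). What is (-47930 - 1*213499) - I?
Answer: -103793367299/397022 ≈ -2.6143e+5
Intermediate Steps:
g(x) = (92 + x)*(118 + x) (g(x) = (118 + x)*(92 + x) = (92 + x)*(118 + x))
I = 302861/397022 (I = ((10856 + 450**2 + 210*450) - 4995)/(162756 + 234266) = ((10856 + 202500 + 94500) - 4995)/397022 = (307856 - 4995)*(1/397022) = 302861*(1/397022) = 302861/397022 ≈ 0.76283)
(-47930 - 1*213499) - I = (-47930 - 1*213499) - 1*302861/397022 = (-47930 - 213499) - 302861/397022 = -261429 - 302861/397022 = -103793367299/397022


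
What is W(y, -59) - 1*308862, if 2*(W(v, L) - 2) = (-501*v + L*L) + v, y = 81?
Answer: -654739/2 ≈ -3.2737e+5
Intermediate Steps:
W(v, L) = 2 + L**2/2 - 250*v (W(v, L) = 2 + ((-501*v + L*L) + v)/2 = 2 + ((-501*v + L**2) + v)/2 = 2 + ((L**2 - 501*v) + v)/2 = 2 + (L**2 - 500*v)/2 = 2 + (L**2/2 - 250*v) = 2 + L**2/2 - 250*v)
W(y, -59) - 1*308862 = (2 + (1/2)*(-59)**2 - 250*81) - 1*308862 = (2 + (1/2)*3481 - 20250) - 308862 = (2 + 3481/2 - 20250) - 308862 = -37015/2 - 308862 = -654739/2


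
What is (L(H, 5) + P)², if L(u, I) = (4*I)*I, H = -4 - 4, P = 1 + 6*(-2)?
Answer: 7921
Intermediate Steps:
P = -11 (P = 1 - 12 = -11)
H = -8
L(u, I) = 4*I²
(L(H, 5) + P)² = (4*5² - 11)² = (4*25 - 11)² = (100 - 11)² = 89² = 7921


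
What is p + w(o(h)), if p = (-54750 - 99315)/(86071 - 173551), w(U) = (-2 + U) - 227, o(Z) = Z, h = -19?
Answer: -1436065/5832 ≈ -246.24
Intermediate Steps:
w(U) = -229 + U
p = 10271/5832 (p = -154065/(-87480) = -154065*(-1/87480) = 10271/5832 ≈ 1.7611)
p + w(o(h)) = 10271/5832 + (-229 - 19) = 10271/5832 - 248 = -1436065/5832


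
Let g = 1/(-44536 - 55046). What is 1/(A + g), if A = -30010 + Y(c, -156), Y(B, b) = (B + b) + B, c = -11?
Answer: -99582/3006181417 ≈ -3.3126e-5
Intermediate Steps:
Y(B, b) = b + 2*B
A = -30188 (A = -30010 + (-156 + 2*(-11)) = -30010 + (-156 - 22) = -30010 - 178 = -30188)
g = -1/99582 (g = 1/(-99582) = -1/99582 ≈ -1.0042e-5)
1/(A + g) = 1/(-30188 - 1/99582) = 1/(-3006181417/99582) = -99582/3006181417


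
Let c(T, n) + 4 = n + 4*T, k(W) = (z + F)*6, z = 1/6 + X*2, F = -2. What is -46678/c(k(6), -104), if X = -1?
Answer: 23339/100 ≈ 233.39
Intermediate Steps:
z = -11/6 (z = 1/6 - 1*2 = ⅙ - 2 = -11/6 ≈ -1.8333)
k(W) = -23 (k(W) = (-11/6 - 2)*6 = -23/6*6 = -23)
c(T, n) = -4 + n + 4*T (c(T, n) = -4 + (n + 4*T) = -4 + n + 4*T)
-46678/c(k(6), -104) = -46678/(-4 - 104 + 4*(-23)) = -46678/(-4 - 104 - 92) = -46678/(-200) = -46678*(-1/200) = 23339/100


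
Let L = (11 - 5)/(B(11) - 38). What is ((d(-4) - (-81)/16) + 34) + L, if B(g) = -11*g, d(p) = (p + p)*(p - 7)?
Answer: 107717/848 ≈ 127.02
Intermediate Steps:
d(p) = 2*p*(-7 + p) (d(p) = (2*p)*(-7 + p) = 2*p*(-7 + p))
L = -2/53 (L = (11 - 5)/(-11*11 - 38) = 6/(-121 - 38) = 6/(-159) = 6*(-1/159) = -2/53 ≈ -0.037736)
((d(-4) - (-81)/16) + 34) + L = ((2*(-4)*(-7 - 4) - (-81)/16) + 34) - 2/53 = ((2*(-4)*(-11) - (-81)/16) + 34) - 2/53 = ((88 - 1*(-81/16)) + 34) - 2/53 = ((88 + 81/16) + 34) - 2/53 = (1489/16 + 34) - 2/53 = 2033/16 - 2/53 = 107717/848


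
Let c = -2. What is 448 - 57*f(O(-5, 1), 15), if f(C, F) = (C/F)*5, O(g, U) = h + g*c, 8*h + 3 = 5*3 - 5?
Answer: 1931/8 ≈ 241.38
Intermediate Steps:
h = 7/8 (h = -3/8 + (5*3 - 5)/8 = -3/8 + (15 - 5)/8 = -3/8 + (⅛)*10 = -3/8 + 5/4 = 7/8 ≈ 0.87500)
O(g, U) = 7/8 - 2*g (O(g, U) = 7/8 + g*(-2) = 7/8 - 2*g)
f(C, F) = 5*C/F
448 - 57*f(O(-5, 1), 15) = 448 - 285*(7/8 - 2*(-5))/15 = 448 - 285*(7/8 + 10)/15 = 448 - 285*87/(8*15) = 448 - 57*29/8 = 448 - 1653/8 = 1931/8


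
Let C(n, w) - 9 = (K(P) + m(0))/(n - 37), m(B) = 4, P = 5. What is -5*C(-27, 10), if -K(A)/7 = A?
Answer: -3035/64 ≈ -47.422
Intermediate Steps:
K(A) = -7*A
C(n, w) = 9 - 31/(-37 + n) (C(n, w) = 9 + (-7*5 + 4)/(n - 37) = 9 + (-35 + 4)/(-37 + n) = 9 - 31/(-37 + n))
-5*C(-27, 10) = -5*(-364 + 9*(-27))/(-37 - 27) = -5*(-364 - 243)/(-64) = -(-5)*(-607)/64 = -5*607/64 = -3035/64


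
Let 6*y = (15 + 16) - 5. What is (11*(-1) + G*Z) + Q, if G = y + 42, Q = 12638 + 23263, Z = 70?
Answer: 117400/3 ≈ 39133.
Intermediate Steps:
Q = 35901
y = 13/3 (y = ((15 + 16) - 5)/6 = (31 - 5)/6 = (1/6)*26 = 13/3 ≈ 4.3333)
G = 139/3 (G = 13/3 + 42 = 139/3 ≈ 46.333)
(11*(-1) + G*Z) + Q = (11*(-1) + (139/3)*70) + 35901 = (-11 + 9730/3) + 35901 = 9697/3 + 35901 = 117400/3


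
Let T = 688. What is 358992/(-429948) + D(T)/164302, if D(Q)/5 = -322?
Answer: -92091543/109014377 ≈ -0.84476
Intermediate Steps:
D(Q) = -1610 (D(Q) = 5*(-322) = -1610)
358992/(-429948) + D(T)/164302 = 358992/(-429948) - 1610/164302 = 358992*(-1/429948) - 1610*1/164302 = -1108/1327 - 805/82151 = -92091543/109014377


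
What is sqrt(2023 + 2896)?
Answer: sqrt(4919) ≈ 70.136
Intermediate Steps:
sqrt(2023 + 2896) = sqrt(4919)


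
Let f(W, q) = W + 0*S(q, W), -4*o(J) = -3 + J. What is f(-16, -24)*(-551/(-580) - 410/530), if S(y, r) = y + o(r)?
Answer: -748/265 ≈ -2.8226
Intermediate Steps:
o(J) = ¾ - J/4 (o(J) = -(-3 + J)/4 = ¾ - J/4)
S(y, r) = ¾ + y - r/4 (S(y, r) = y + (¾ - r/4) = ¾ + y - r/4)
f(W, q) = W (f(W, q) = W + 0*(¾ + q - W/4) = W + 0 = W)
f(-16, -24)*(-551/(-580) - 410/530) = -16*(-551/(-580) - 410/530) = -16*(-551*(-1/580) - 410*1/530) = -16*(19/20 - 41/53) = -16*187/1060 = -748/265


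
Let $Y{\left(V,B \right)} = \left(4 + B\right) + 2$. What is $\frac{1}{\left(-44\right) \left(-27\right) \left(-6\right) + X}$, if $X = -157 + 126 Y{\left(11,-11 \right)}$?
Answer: $- \frac{1}{7915} \approx -0.00012634$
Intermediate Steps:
$Y{\left(V,B \right)} = 6 + B$
$X = -787$ ($X = -157 + 126 \left(6 - 11\right) = -157 + 126 \left(-5\right) = -157 - 630 = -787$)
$\frac{1}{\left(-44\right) \left(-27\right) \left(-6\right) + X} = \frac{1}{\left(-44\right) \left(-27\right) \left(-6\right) - 787} = \frac{1}{1188 \left(-6\right) - 787} = \frac{1}{-7128 - 787} = \frac{1}{-7915} = - \frac{1}{7915}$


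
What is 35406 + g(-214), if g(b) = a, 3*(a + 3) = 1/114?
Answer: 12107827/342 ≈ 35403.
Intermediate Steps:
a = -1025/342 (a = -3 + (⅓)/114 = -3 + (⅓)*(1/114) = -3 + 1/342 = -1025/342 ≈ -2.9971)
g(b) = -1025/342
35406 + g(-214) = 35406 - 1025/342 = 12107827/342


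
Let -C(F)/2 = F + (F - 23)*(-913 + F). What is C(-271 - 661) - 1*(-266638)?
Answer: -3255448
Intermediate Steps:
C(F) = -2*F - 2*(-913 + F)*(-23 + F) (C(F) = -2*(F + (F - 23)*(-913 + F)) = -2*(F + (-23 + F)*(-913 + F)) = -2*(F + (-913 + F)*(-23 + F)) = -2*F - 2*(-913 + F)*(-23 + F))
C(-271 - 661) - 1*(-266638) = (-41998 - 2*(-271 - 661)² + 1870*(-271 - 661)) - 1*(-266638) = (-41998 - 2*(-932)² + 1870*(-932)) + 266638 = (-41998 - 2*868624 - 1742840) + 266638 = (-41998 - 1737248 - 1742840) + 266638 = -3522086 + 266638 = -3255448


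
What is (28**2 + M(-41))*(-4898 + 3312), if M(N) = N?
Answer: -1178398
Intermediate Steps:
(28**2 + M(-41))*(-4898 + 3312) = (28**2 - 41)*(-4898 + 3312) = (784 - 41)*(-1586) = 743*(-1586) = -1178398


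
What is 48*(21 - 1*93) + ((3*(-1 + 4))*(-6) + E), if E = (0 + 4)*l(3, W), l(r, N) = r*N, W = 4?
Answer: -3462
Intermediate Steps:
l(r, N) = N*r
E = 48 (E = (0 + 4)*(4*3) = 4*12 = 48)
48*(21 - 1*93) + ((3*(-1 + 4))*(-6) + E) = 48*(21 - 1*93) + ((3*(-1 + 4))*(-6) + 48) = 48*(21 - 93) + ((3*3)*(-6) + 48) = 48*(-72) + (9*(-6) + 48) = -3456 + (-54 + 48) = -3456 - 6 = -3462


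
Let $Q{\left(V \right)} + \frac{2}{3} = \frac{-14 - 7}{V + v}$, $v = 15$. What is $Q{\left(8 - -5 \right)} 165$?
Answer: $- \frac{935}{4} \approx -233.75$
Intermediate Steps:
$Q{\left(V \right)} = - \frac{2}{3} - \frac{21}{15 + V}$ ($Q{\left(V \right)} = - \frac{2}{3} + \frac{-14 - 7}{V + 15} = - \frac{2}{3} - \frac{21}{15 + V}$)
$Q{\left(8 - -5 \right)} 165 = \frac{-93 - 2 \left(8 - -5\right)}{3 \left(15 + \left(8 - -5\right)\right)} 165 = \frac{-93 - 2 \left(8 + 5\right)}{3 \left(15 + \left(8 + 5\right)\right)} 165 = \frac{-93 - 26}{3 \left(15 + 13\right)} 165 = \frac{-93 - 26}{3 \cdot 28} \cdot 165 = \frac{1}{3} \cdot \frac{1}{28} \left(-119\right) 165 = \left(- \frac{17}{12}\right) 165 = - \frac{935}{4}$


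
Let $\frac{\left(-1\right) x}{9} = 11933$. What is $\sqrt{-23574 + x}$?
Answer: $i \sqrt{130971} \approx 361.9 i$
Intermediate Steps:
$x = -107397$ ($x = \left(-9\right) 11933 = -107397$)
$\sqrt{-23574 + x} = \sqrt{-23574 - 107397} = \sqrt{-130971} = i \sqrt{130971}$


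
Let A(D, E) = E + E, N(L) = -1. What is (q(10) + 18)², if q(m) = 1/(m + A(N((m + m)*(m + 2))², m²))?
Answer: 14295961/44100 ≈ 324.17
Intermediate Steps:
A(D, E) = 2*E
q(m) = 1/(m + 2*m²)
(q(10) + 18)² = (1/(10*(1 + 2*10)) + 18)² = (1/(10*(1 + 20)) + 18)² = ((⅒)/21 + 18)² = ((⅒)*(1/21) + 18)² = (1/210 + 18)² = (3781/210)² = 14295961/44100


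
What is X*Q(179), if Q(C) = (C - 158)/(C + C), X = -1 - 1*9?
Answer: -105/179 ≈ -0.58659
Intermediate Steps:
X = -10 (X = -1 - 9 = -10)
Q(C) = (-158 + C)/(2*C) (Q(C) = (-158 + C)/((2*C)) = (-158 + C)*(1/(2*C)) = (-158 + C)/(2*C))
X*Q(179) = -5*(-158 + 179)/179 = -5*21/179 = -10*21/358 = -105/179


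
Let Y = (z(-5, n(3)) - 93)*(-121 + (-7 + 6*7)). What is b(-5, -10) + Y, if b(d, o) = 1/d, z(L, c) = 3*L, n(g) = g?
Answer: 46439/5 ≈ 9287.8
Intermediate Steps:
Y = 9288 (Y = (3*(-5) - 93)*(-121 + (-7 + 6*7)) = (-15 - 93)*(-121 + (-7 + 42)) = -108*(-121 + 35) = -108*(-86) = 9288)
b(-5, -10) + Y = 1/(-5) + 9288 = -1/5 + 9288 = 46439/5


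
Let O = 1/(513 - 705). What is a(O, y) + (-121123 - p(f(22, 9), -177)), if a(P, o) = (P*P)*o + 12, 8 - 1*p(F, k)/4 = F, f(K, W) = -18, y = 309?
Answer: -1489489817/12288 ≈ -1.2122e+5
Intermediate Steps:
O = -1/192 (O = 1/(-192) = -1/192 ≈ -0.0052083)
p(F, k) = 32 - 4*F
a(P, o) = 12 + o*P² (a(P, o) = P²*o + 12 = o*P² + 12 = 12 + o*P²)
a(O, y) + (-121123 - p(f(22, 9), -177)) = (12 + 309*(-1/192)²) + (-121123 - (32 - 4*(-18))) = (12 + 309*(1/36864)) + (-121123 - (32 + 72)) = (12 + 103/12288) + (-121123 - 1*104) = 147559/12288 + (-121123 - 104) = 147559/12288 - 121227 = -1489489817/12288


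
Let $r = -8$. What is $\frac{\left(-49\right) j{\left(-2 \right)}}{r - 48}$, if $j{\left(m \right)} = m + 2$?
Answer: $0$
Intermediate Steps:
$j{\left(m \right)} = 2 + m$
$\frac{\left(-49\right) j{\left(-2 \right)}}{r - 48} = \frac{\left(-49\right) \left(2 - 2\right)}{-8 - 48} = \frac{\left(-49\right) 0}{-56} = 0 \left(- \frac{1}{56}\right) = 0$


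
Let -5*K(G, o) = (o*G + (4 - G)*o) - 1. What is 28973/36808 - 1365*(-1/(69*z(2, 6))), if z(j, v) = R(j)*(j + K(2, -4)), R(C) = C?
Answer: 59861333/22857768 ≈ 2.6189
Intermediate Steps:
K(G, o) = ⅕ - G*o/5 - o*(4 - G)/5 (K(G, o) = -((o*G + (4 - G)*o) - 1)/5 = -((G*o + o*(4 - G)) - 1)/5 = -(-1 + G*o + o*(4 - G))/5 = ⅕ - G*o/5 - o*(4 - G)/5)
z(j, v) = j*(17/5 + j) (z(j, v) = j*(j + (⅕ - ⅘*(-4))) = j*(j + (⅕ + 16/5)) = j*(j + 17/5) = j*(17/5 + j))
28973/36808 - 1365*(-1/(69*z(2, 6))) = 28973/36808 - 1365*(-5/(138*(17 + 5*2))) = 28973*(1/36808) - 1365*(-5/(138*(17 + 10))) = 28973/36808 - 1365/(((⅕)*2*27)*(-69)) = 28973/36808 - 1365/((54/5)*(-69)) = 28973/36808 - 1365/(-3726/5) = 28973/36808 - 1365*(-5/3726) = 28973/36808 + 2275/1242 = 59861333/22857768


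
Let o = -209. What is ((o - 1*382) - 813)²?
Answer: 1971216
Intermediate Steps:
((o - 1*382) - 813)² = ((-209 - 1*382) - 813)² = ((-209 - 382) - 813)² = (-591 - 813)² = (-1404)² = 1971216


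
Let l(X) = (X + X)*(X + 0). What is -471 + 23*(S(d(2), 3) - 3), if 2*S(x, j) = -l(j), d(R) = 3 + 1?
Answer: -747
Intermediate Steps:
d(R) = 4
l(X) = 2*X**2 (l(X) = (2*X)*X = 2*X**2)
S(x, j) = -j**2 (S(x, j) = (-2*j**2)/2 = -j**2)
-471 + 23*(S(d(2), 3) - 3) = -471 + 23*(-1*3**2 - 3) = -471 + 23*(-1*9 - 3) = -471 + 23*(-9 - 3) = -471 + 23*(-12) = -471 - 276 = -747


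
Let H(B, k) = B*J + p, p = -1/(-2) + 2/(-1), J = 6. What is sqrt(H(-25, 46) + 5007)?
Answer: 3*sqrt(2158)/2 ≈ 69.681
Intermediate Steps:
p = -3/2 (p = -1*(-1/2) + 2*(-1) = 1/2 - 2 = -3/2 ≈ -1.5000)
H(B, k) = -3/2 + 6*B (H(B, k) = B*6 - 3/2 = 6*B - 3/2 = -3/2 + 6*B)
sqrt(H(-25, 46) + 5007) = sqrt((-3/2 + 6*(-25)) + 5007) = sqrt((-3/2 - 150) + 5007) = sqrt(-303/2 + 5007) = sqrt(9711/2) = 3*sqrt(2158)/2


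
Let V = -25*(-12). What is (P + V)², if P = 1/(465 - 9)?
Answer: 18714513601/207936 ≈ 90001.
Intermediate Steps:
P = 1/456 ≈ 0.0021930
V = 300
(P + V)² = (1/456 + 300)² = (136801/456)² = 18714513601/207936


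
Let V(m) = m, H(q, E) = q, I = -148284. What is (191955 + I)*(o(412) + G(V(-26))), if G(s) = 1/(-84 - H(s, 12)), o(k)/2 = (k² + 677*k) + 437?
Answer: 2275092233109/58 ≈ 3.9226e+10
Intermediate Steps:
o(k) = 874 + 2*k² + 1354*k (o(k) = 2*((k² + 677*k) + 437) = 2*(437 + k² + 677*k) = 874 + 2*k² + 1354*k)
G(s) = 1/(-84 - s)
(191955 + I)*(o(412) + G(V(-26))) = (191955 - 148284)*((874 + 2*412² + 1354*412) - 1/(84 - 26)) = 43671*((874 + 2*169744 + 557848) - 1/58) = 43671*((874 + 339488 + 557848) - 1*1/58) = 43671*(898210 - 1/58) = 43671*(52096179/58) = 2275092233109/58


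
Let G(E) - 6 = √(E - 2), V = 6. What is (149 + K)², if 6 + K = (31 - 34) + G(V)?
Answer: 21904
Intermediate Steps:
G(E) = 6 + √(-2 + E) (G(E) = 6 + √(E - 2) = 6 + √(-2 + E))
K = -1 (K = -6 + ((31 - 34) + (6 + √(-2 + 6))) = -6 + (-3 + (6 + √4)) = -6 + (-3 + (6 + 2)) = -6 + (-3 + 8) = -6 + 5 = -1)
(149 + K)² = (149 - 1)² = 148² = 21904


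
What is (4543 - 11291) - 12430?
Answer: -19178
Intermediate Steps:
(4543 - 11291) - 12430 = -6748 - 12430 = -19178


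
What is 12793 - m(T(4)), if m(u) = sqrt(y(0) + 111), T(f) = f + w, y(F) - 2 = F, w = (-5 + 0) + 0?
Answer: 12793 - sqrt(113) ≈ 12782.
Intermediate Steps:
w = -5 (w = -5 + 0 = -5)
y(F) = 2 + F
T(f) = -5 + f (T(f) = f - 5 = -5 + f)
m(u) = sqrt(113) (m(u) = sqrt((2 + 0) + 111) = sqrt(2 + 111) = sqrt(113))
12793 - m(T(4)) = 12793 - sqrt(113)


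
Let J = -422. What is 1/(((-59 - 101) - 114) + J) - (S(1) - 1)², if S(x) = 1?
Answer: -1/696 ≈ -0.0014368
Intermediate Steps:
1/(((-59 - 101) - 114) + J) - (S(1) - 1)² = 1/(((-59 - 101) - 114) - 422) - (1 - 1)² = 1/((-160 - 114) - 422) - 1*0² = 1/(-274 - 422) - 1*0 = 1/(-696) + 0 = -1/696 + 0 = -1/696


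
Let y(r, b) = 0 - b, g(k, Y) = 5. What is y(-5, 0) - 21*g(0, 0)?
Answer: -105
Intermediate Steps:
y(r, b) = -b
y(-5, 0) - 21*g(0, 0) = -1*0 - 21*5 = 0 - 105 = -105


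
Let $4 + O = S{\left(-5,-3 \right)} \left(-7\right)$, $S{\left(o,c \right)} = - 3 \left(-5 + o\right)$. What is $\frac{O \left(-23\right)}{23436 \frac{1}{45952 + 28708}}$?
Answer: $\frac{91869130}{5859} \approx 15680.0$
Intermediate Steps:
$S{\left(o,c \right)} = 15 - 3 o$
$O = -214$ ($O = -4 + \left(15 - -15\right) \left(-7\right) = -4 + \left(15 + 15\right) \left(-7\right) = -4 + 30 \left(-7\right) = -4 - 210 = -214$)
$\frac{O \left(-23\right)}{23436 \frac{1}{45952 + 28708}} = \frac{\left(-214\right) \left(-23\right)}{23436 \frac{1}{45952 + 28708}} = \frac{4922}{23436 \cdot \frac{1}{74660}} = \frac{4922}{\frac{5859}{18665}} = 4922 \cdot \frac{18665}{5859} = \frac{91869130}{5859}$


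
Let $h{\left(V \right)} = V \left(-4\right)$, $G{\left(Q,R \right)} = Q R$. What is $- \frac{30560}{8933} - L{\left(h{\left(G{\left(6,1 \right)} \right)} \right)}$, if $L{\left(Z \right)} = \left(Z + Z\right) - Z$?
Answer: $\frac{183832}{8933} \approx 20.579$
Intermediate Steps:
$h{\left(V \right)} = - 4 V$
$L{\left(Z \right)} = Z$ ($L{\left(Z \right)} = 2 Z - Z = Z$)
$- \frac{30560}{8933} - L{\left(h{\left(G{\left(6,1 \right)} \right)} \right)} = - \frac{30560}{8933} - - 4 \cdot 6 \cdot 1 = \left(-30560\right) \frac{1}{8933} - \left(-4\right) 6 = - \frac{30560}{8933} - -24 = - \frac{30560}{8933} + 24 = \frac{183832}{8933}$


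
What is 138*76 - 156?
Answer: 10332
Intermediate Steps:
138*76 - 156 = 10488 - 156 = 10332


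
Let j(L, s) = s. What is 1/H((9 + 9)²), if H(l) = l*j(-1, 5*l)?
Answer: 1/524880 ≈ 1.9052e-6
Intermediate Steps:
H(l) = 5*l² (H(l) = l*(5*l) = 5*l²)
1/H((9 + 9)²) = 1/(5*((9 + 9)²)²) = 1/(5*(18²)²) = 1/(5*324²) = 1/(5*104976) = 1/524880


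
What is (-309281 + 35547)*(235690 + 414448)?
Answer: -177964875292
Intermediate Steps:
(-309281 + 35547)*(235690 + 414448) = -273734*650138 = -177964875292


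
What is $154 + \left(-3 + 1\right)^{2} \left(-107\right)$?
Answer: $-274$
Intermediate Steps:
$154 + \left(-3 + 1\right)^{2} \left(-107\right) = 154 + \left(-2\right)^{2} \left(-107\right) = 154 + 4 \left(-107\right) = 154 - 428 = -274$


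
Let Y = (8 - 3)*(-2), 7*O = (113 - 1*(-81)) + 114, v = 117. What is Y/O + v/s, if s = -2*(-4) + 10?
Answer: 69/11 ≈ 6.2727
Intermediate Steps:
s = 18 (s = 8 + 10 = 18)
O = 44 (O = ((113 - 1*(-81)) + 114)/7 = ((113 + 81) + 114)/7 = (194 + 114)/7 = (⅐)*308 = 44)
Y = -10 (Y = 5*(-2) = -10)
Y/O + v/s = -10/44 + 117/18 = -10*1/44 + 117*(1/18) = -5/22 + 13/2 = 69/11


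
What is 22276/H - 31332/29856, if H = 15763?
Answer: 14265495/39218344 ≈ 0.36375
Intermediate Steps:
22276/H - 31332/29856 = 22276/15763 - 31332/29856 = 22276*(1/15763) - 31332*1/29856 = 22276/15763 - 2611/2488 = 14265495/39218344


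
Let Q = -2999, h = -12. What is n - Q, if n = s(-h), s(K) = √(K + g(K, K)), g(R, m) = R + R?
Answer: 3005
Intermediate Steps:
g(R, m) = 2*R
s(K) = √3*√K (s(K) = √(K + 2*K) = √(3*K) = √3*√K)
n = 6 (n = √3*√(-1*(-12)) = √3*√12 = √3*(2*√3) = 6)
n - Q = 6 - 1*(-2999) = 6 + 2999 = 3005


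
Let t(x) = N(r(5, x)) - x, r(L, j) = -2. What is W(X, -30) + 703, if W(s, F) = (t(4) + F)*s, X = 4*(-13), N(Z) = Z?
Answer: 2575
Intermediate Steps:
X = -52
t(x) = -2 - x
W(s, F) = s*(-6 + F) (W(s, F) = ((-2 - 1*4) + F)*s = ((-2 - 4) + F)*s = (-6 + F)*s = s*(-6 + F))
W(X, -30) + 703 = -52*(-6 - 30) + 703 = -52*(-36) + 703 = 1872 + 703 = 2575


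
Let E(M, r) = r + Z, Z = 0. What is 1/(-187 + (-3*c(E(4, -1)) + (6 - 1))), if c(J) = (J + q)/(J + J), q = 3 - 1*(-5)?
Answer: -2/343 ≈ -0.0058309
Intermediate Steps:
q = 8 (q = 3 + 5 = 8)
E(M, r) = r (E(M, r) = r + 0 = r)
c(J) = (8 + J)/(2*J) (c(J) = (J + 8)/(J + J) = (8 + J)/((2*J)) = (8 + J)*(1/(2*J)) = (8 + J)/(2*J))
1/(-187 + (-3*c(E(4, -1)) + (6 - 1))) = 1/(-187 + (-3*(8 - 1)/(2*(-1)) + (6 - 1))) = 1/(-187 + (-3*(-1)*7/2 + 5)) = 1/(-187 + (-3*(-7/2) + 5)) = 1/(-187 + (21/2 + 5)) = 1/(-187 + 31/2) = 1/(-343/2) = -2/343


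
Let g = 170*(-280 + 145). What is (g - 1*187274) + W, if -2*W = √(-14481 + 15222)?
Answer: -210224 - √741/2 ≈ -2.1024e+5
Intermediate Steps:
W = -√741/2 (W = -√(-14481 + 15222)/2 = -√741/2 ≈ -13.611)
g = -22950 (g = 170*(-135) = -22950)
(g - 1*187274) + W = (-22950 - 1*187274) - √741/2 = (-22950 - 187274) - √741/2 = -210224 - √741/2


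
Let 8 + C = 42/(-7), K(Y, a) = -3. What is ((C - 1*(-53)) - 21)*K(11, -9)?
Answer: -54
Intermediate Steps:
C = -14 (C = -8 + 42/(-7) = -8 + 42*(-⅐) = -8 - 6 = -14)
((C - 1*(-53)) - 21)*K(11, -9) = ((-14 - 1*(-53)) - 21)*(-3) = ((-14 + 53) - 21)*(-3) = (39 - 21)*(-3) = 18*(-3) = -54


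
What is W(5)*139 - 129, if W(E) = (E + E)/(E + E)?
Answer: 10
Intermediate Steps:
W(E) = 1 (W(E) = (2*E)/((2*E)) = (2*E)*(1/(2*E)) = 1)
W(5)*139 - 129 = 1*139 - 129 = 139 - 129 = 10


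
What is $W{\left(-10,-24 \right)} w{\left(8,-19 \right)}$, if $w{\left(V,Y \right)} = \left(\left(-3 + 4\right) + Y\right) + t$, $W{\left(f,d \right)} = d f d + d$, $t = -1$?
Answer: $109896$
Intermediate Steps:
$W{\left(f,d \right)} = d + f d^{2}$ ($W{\left(f,d \right)} = f d^{2} + d = d + f d^{2}$)
$w{\left(V,Y \right)} = Y$ ($w{\left(V,Y \right)} = \left(\left(-3 + 4\right) + Y\right) - 1 = \left(1 + Y\right) - 1 = Y$)
$W{\left(-10,-24 \right)} w{\left(8,-19 \right)} = - 24 \left(1 - -240\right) \left(-19\right) = - 24 \left(1 + 240\right) \left(-19\right) = \left(-24\right) 241 \left(-19\right) = \left(-5784\right) \left(-19\right) = 109896$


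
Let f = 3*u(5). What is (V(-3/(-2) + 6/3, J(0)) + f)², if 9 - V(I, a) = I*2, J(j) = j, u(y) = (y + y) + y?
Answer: 2209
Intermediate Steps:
u(y) = 3*y (u(y) = 2*y + y = 3*y)
f = 45 (f = 3*(3*5) = 3*15 = 45)
V(I, a) = 9 - 2*I (V(I, a) = 9 - I*2 = 9 - 2*I)
(V(-3/(-2) + 6/3, J(0)) + f)² = ((9 - 2*(-3/(-2) + 6/3)) + 45)² = ((9 - 2*(-3*(-½) + 6*(⅓))) + 45)² = ((9 - 2*(3/2 + 2)) + 45)² = ((9 - 2*7/2) + 45)² = ((9 - 7) + 45)² = (2 + 45)² = 47² = 2209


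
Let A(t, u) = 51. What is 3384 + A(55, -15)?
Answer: 3435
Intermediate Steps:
3384 + A(55, -15) = 3384 + 51 = 3435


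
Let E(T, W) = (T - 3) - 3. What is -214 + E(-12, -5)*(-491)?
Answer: 8624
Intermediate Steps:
E(T, W) = -6 + T (E(T, W) = (-3 + T) - 3 = -6 + T)
-214 + E(-12, -5)*(-491) = -214 + (-6 - 12)*(-491) = -214 - 18*(-491) = -214 + 8838 = 8624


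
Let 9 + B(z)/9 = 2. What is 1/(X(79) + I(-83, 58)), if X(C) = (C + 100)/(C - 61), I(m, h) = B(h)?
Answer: -18/955 ≈ -0.018848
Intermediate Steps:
B(z) = -63 (B(z) = -81 + 9*2 = -81 + 18 = -63)
I(m, h) = -63
X(C) = (100 + C)/(-61 + C)
1/(X(79) + I(-83, 58)) = 1/((100 + 79)/(-61 + 79) - 63) = 1/(179/18 - 63) = 1/(-955/18) = -18/955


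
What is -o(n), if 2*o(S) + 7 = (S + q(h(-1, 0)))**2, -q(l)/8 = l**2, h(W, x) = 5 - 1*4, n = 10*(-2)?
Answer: -777/2 ≈ -388.50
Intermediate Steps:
n = -20
h(W, x) = 1 (h(W, x) = 5 - 4 = 1)
q(l) = -8*l**2
o(S) = -7/2 + (-8 + S)**2/2 (o(S) = -7/2 + (S - 8*1**2)**2/2 = -7/2 + (S - 8*1)**2/2 = -7/2 + (S - 8)**2/2 = -7/2 + (-8 + S)**2/2)
-o(n) = -(-7/2 + (-8 - 20)**2/2) = -(-7/2 + (1/2)*(-28)**2) = -(-7/2 + (1/2)*784) = -(-7/2 + 392) = -1*777/2 = -777/2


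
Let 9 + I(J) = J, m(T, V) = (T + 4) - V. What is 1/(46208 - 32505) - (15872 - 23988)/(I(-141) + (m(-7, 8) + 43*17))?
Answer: 55607059/3905355 ≈ 14.239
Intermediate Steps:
m(T, V) = 4 + T - V (m(T, V) = (4 + T) - V = 4 + T - V)
I(J) = -9 + J
1/(46208 - 32505) - (15872 - 23988)/(I(-141) + (m(-7, 8) + 43*17)) = 1/(46208 - 32505) - (15872 - 23988)/((-9 - 141) + ((4 - 7 - 1*8) + 43*17)) = 1/13703 - (-8116)/(-150 + ((4 - 7 - 8) + 731)) = 1/13703 - (-8116)/(-150 + (-11 + 731)) = 1/13703 - (-8116)/(-150 + 720) = 1/13703 - (-8116)/570 = 1/13703 - 1*(-4058/285) = 1/13703 + 4058/285 = 55607059/3905355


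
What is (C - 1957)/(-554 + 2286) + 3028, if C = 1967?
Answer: 2622253/866 ≈ 3028.0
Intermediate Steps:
(C - 1957)/(-554 + 2286) + 3028 = (1967 - 1957)/(-554 + 2286) + 3028 = 10/1732 + 3028 = 10*(1/1732) + 3028 = 5/866 + 3028 = 2622253/866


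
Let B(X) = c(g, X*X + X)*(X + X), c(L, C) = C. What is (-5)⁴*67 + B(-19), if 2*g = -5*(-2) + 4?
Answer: 28879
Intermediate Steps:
g = 7 (g = (-5*(-2) + 4)/2 = (10 + 4)/2 = (½)*14 = 7)
B(X) = 2*X*(X + X²) (B(X) = (X*X + X)*(X + X) = (X² + X)*(2*X) = (X + X²)*(2*X) = 2*X*(X + X²))
(-5)⁴*67 + B(-19) = (-5)⁴*67 + 2*(-19)²*(1 - 19) = 625*67 + 2*361*(-18) = 41875 - 12996 = 28879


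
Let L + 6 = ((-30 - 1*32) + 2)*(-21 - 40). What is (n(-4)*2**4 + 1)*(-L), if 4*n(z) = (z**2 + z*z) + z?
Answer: -412902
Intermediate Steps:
n(z) = z**2/2 + z/4 (n(z) = ((z**2 + z*z) + z)/4 = ((z**2 + z**2) + z)/4 = (2*z**2 + z)/4 = (z + 2*z**2)/4 = z**2/2 + z/4)
L = 3654 (L = -6 + ((-30 - 1*32) + 2)*(-21 - 40) = -6 + ((-30 - 32) + 2)*(-61) = -6 + (-62 + 2)*(-61) = -6 - 60*(-61) = -6 + 3660 = 3654)
(n(-4)*2**4 + 1)*(-L) = (((1/4)*(-4)*(1 + 2*(-4)))*2**4 + 1)*(-1*3654) = (((1/4)*(-4)*(1 - 8))*16 + 1)*(-3654) = (((1/4)*(-4)*(-7))*16 + 1)*(-3654) = (7*16 + 1)*(-3654) = (112 + 1)*(-3654) = 113*(-3654) = -412902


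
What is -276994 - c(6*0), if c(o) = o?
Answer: -276994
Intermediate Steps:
-276994 - c(6*0) = -276994 - 6*0 = -276994 - 1*0 = -276994 + 0 = -276994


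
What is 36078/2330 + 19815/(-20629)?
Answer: 349042056/24032785 ≈ 14.524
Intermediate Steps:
36078/2330 + 19815/(-20629) = 36078*(1/2330) + 19815*(-1/20629) = 18039/1165 - 19815/20629 = 349042056/24032785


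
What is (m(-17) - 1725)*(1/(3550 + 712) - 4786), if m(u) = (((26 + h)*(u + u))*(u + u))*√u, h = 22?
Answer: 35186430975/4262 - 565920197664*I*√17/2131 ≈ 8.2558e+6 - 1.095e+9*I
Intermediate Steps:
m(u) = 192*u^(5/2) (m(u) = (((26 + 22)*(u + u))*(u + u))*√u = ((48*(2*u))*(2*u))*√u = ((96*u)*(2*u))*√u = (192*u²)*√u = 192*u^(5/2))
(m(-17) - 1725)*(1/(3550 + 712) - 4786) = (192*(-17)^(5/2) - 1725)*(1/(3550 + 712) - 4786) = (192*(289*I*√17) - 1725)*(1/4262 - 4786) = (55488*I*√17 - 1725)*(1/4262 - 4786) = (-1725 + 55488*I*√17)*(-20397931/4262) = 35186430975/4262 - 565920197664*I*√17/2131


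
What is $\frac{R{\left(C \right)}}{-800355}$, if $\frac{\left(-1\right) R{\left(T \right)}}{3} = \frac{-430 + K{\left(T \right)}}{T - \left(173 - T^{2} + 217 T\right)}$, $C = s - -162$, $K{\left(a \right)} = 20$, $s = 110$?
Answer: $- \frac{82}{803503063} \approx -1.0205 \cdot 10^{-7}$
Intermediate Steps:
$C = 272$ ($C = 110 - -162 = 110 + 162 = 272$)
$R{\left(T \right)} = \frac{1230}{-173 + T^{2} - 216 T}$ ($R{\left(T \right)} = - 3 \frac{-430 + 20}{T - \left(173 - T^{2} + 217 T\right)} = - 3 \left(- \frac{410}{T - \left(173 - T^{2} + 217 T\right)}\right) = - 3 \left(- \frac{410}{-173 + T^{2} - 216 T}\right) = \frac{1230}{-173 + T^{2} - 216 T}$)
$\frac{R{\left(C \right)}}{-800355} = \frac{1230 \frac{1}{-173 + 272^{2} - 58752}}{-800355} = \frac{1230}{-173 + 73984 - 58752} \left(- \frac{1}{800355}\right) = \frac{1230}{15059} \left(- \frac{1}{800355}\right) = - \frac{82}{803503063}$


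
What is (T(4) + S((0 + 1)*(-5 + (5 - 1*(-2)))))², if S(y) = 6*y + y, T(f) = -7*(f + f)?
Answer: 1764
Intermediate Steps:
T(f) = -14*f
S(y) = 7*y
(T(4) + S((0 + 1)*(-5 + (5 - 1*(-2)))))² = (-14*4 + 7*((0 + 1)*(-5 + (5 - 1*(-2)))))² = (-56 + 7*(1*(-5 + (5 + 2))))² = (-56 + 7*(1*(-5 + 7)))² = (-56 + 7*(1*2))² = (-56 + 7*2)² = (-56 + 14)² = (-42)² = 1764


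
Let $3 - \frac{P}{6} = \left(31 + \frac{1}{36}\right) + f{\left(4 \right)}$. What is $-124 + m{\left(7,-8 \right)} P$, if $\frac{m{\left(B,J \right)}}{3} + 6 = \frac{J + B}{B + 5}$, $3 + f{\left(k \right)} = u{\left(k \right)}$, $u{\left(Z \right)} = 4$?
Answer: $\frac{73309}{24} \approx 3054.5$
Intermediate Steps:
$f{\left(k \right)} = 1$ ($f{\left(k \right)} = -3 + 4 = 1$)
$P = - \frac{1045}{6}$ ($P = 18 - 6 \left(\left(31 + \frac{1}{36}\right) + 1\right) = 18 - 6 \left(\frac{1117}{36} + 1\right) = 18 - \frac{1153}{6} = - \frac{1045}{6} \approx -174.17$)
$m{\left(B,J \right)} = -18 + \frac{3 \left(B + J\right)}{5 + B}$ ($m{\left(B,J \right)} = -18 + 3 \frac{J + B}{B + 5} = -18 + 3 \frac{B + J}{5 + B} = -18 + \frac{3 \left(B + J\right)}{5 + B}$)
$-124 + m{\left(7,-8 \right)} P = -124 + \frac{3 \left(-30 - 8 - 35\right)}{5 + 7} \left(- \frac{1045}{6}\right) = -124 + \frac{3 \left(-30 - 8 - 35\right)}{12} \left(- \frac{1045}{6}\right) = -124 + 3 \cdot \frac{1}{12} \left(-73\right) \left(- \frac{1045}{6}\right) = -124 - - \frac{76285}{24} = -124 + \frac{76285}{24} = \frac{73309}{24}$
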